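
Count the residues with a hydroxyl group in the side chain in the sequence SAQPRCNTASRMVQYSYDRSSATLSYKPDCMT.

S, T, and Y are the three residues with a side-chain hydroxyl.
Matching residues: S1, T8, S10, Y15, S16, Y17, S20, S21, T23, S25, Y26, T32.

12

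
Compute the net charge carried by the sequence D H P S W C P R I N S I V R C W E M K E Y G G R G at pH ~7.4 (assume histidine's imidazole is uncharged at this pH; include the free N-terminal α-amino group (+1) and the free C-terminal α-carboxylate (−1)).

+1

The side chains ionized at physiological pH are Lys/Arg (+1) and Asp/Glu (−1); with His treated as neutral, nothing else contributes.
Positive (K, R): R8, R14, K19, R24 → +4.
Negative (D, E): D1, E17, E20 → −3.
The N-terminus (+1) and C-terminus (−1) cancel.
Net charge = (+4) + (−3) = +1.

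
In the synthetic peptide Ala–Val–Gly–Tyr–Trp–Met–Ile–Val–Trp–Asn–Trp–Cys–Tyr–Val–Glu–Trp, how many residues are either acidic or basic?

1

Acidic: D, E. Basic: H, K, R.
Acidic residues here: Glu15 (1).
Basic residues here: none (0).
The two groups share no amino acid, so total = 1 + 0 = 1.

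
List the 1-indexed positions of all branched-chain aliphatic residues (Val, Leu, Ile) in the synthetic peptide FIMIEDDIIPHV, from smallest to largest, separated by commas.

Matching residues: I2, I4, I8, I9, V12.

2, 4, 8, 9, 12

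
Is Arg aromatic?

Phenylalanine (F), tryptophan (W), and tyrosine (Y) have aromatic ring side chains.
Arginine is not in this group.

No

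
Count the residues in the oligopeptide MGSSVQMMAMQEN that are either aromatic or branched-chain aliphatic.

Aromatic: F, W, Y. Branched-chain aliphatic: I, L, V.
Aromatic residues here: none (0).
Branched-chain aliphatic residues here: V5 (1).
The two groups share no amino acid, so total = 0 + 1 = 1.

1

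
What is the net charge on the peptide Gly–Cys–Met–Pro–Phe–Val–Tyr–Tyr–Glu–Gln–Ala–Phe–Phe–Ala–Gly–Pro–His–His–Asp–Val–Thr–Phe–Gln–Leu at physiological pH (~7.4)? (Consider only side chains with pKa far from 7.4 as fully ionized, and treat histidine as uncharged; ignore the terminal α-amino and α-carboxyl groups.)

-2

The side chains ionized at physiological pH are Lys/Arg (+1) and Asp/Glu (−1); with His treated as neutral, nothing else contributes.
Positive (K, R): none → +0.
Negative (D, E): Glu9, Asp19 → −2.
Net charge = (+0) + (−2) = −2.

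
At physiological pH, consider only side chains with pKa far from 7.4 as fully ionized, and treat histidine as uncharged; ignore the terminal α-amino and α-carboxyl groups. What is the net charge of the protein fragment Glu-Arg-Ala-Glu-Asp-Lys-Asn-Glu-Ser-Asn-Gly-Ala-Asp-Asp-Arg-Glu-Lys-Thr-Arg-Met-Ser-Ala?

At pH ~7.4 the Lys and Arg side chains are protonated (+1), the Asp and Glu side chains are deprotonated (−1), and with His taken as neutral all other side chains carry no charge.
Positive (K, R): Arg2, Lys6, Arg15, Lys17, Arg19 → +5.
Negative (D, E): Glu1, Glu4, Asp5, Glu8, Asp13, Asp14, Glu16 → −7.
Net charge = (+5) + (−7) = −2.

-2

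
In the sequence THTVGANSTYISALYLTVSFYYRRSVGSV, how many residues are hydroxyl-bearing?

13

S, T, and Y are the three residues with a side-chain hydroxyl.
Matching residues: T1, T3, S8, T9, Y10, S12, Y15, T17, S19, Y21, Y22, S25, S28.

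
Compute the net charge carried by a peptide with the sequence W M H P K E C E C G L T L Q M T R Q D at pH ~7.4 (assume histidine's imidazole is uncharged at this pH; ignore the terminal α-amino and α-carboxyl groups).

-1

The side chains ionized at physiological pH are Lys/Arg (+1) and Asp/Glu (−1); with His treated as neutral, nothing else contributes.
Positive (K, R): K5, R17 → +2.
Negative (D, E): E6, E8, D19 → −3.
Net charge = (+2) + (−3) = −1.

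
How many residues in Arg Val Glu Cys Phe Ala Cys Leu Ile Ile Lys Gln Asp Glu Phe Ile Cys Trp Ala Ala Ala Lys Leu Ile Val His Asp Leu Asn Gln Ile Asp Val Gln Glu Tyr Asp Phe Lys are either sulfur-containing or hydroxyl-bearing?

4

Sulfur-containing: C, M. Hydroxyl-bearing: S, T, Y.
Sulfur-containing residues here: Cys4, Cys7, Cys17 (3).
Hydroxyl-bearing residues here: Tyr36 (1).
The two groups share no amino acid, so total = 3 + 1 = 4.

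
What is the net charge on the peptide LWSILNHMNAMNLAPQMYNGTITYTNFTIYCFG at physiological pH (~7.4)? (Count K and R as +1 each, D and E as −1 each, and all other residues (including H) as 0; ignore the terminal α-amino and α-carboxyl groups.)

0

Positive (K, R): none → +0.
Negative (D, E): none → −0.
Net charge = (+0) + (−0) = 0.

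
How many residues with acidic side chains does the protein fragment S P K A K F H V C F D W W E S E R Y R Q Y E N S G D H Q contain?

The acidic residues are Asp (D) and Glu (E), whose side chains end in a carboxylate group.
Matching residues: D11, E14, E16, E22, D26.

5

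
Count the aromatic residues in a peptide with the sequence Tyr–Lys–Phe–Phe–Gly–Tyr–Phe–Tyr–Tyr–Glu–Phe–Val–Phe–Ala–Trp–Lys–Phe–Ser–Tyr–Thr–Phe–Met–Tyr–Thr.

Phenylalanine (F), tryptophan (W), and tyrosine (Y) have aromatic ring side chains.
Matching residues: Tyr1, Phe3, Phe4, Tyr6, Phe7, Tyr8, Tyr9, Phe11, Phe13, Trp15, Phe17, Tyr19, Phe21, Tyr23.

14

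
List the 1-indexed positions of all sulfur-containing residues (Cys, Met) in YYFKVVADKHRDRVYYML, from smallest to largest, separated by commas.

Matching residues: M17.

17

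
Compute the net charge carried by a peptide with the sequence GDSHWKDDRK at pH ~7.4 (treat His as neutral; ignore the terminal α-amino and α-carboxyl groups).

0

The side chains ionized at physiological pH are Lys/Arg (+1) and Asp/Glu (−1); with His treated as neutral, nothing else contributes.
Positive (K, R): K6, R9, K10 → +3.
Negative (D, E): D2, D7, D8 → −3.
Net charge = (+3) + (−3) = 0.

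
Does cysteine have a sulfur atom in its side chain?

Yes

Only Cys (C) and Met (M) have a sulfur atom in the side chain.
Cysteine is in this group.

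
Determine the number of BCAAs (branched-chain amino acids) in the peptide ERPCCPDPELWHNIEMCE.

The BCAAs are Val, Leu, and Ile — aliphatic side chains with a branch point.
Matching residues: L10, I14.

2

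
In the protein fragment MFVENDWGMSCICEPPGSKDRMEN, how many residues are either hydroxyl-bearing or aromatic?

Hydroxyl-bearing: S, T, Y. Aromatic: F, W, Y.
Hydroxyl-bearing residues here: S10, S18 (2).
Aromatic residues here: F2, W7 (2).
(Y belongs to both groups, but none appear in this sequence.) Total = 2 + 2 = 4.

4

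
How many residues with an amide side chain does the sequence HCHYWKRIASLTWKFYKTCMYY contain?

The amide-side-chain residues are Asn (N) and Gln (Q).
None of the 22 residues belong to this group.

0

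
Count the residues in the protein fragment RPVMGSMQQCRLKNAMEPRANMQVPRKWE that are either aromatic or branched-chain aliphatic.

Aromatic: F, W, Y. Branched-chain aliphatic: I, L, V.
Aromatic residues here: W28 (1).
Branched-chain aliphatic residues here: V3, L12, V24 (3).
The two groups share no amino acid, so total = 1 + 3 = 4.

4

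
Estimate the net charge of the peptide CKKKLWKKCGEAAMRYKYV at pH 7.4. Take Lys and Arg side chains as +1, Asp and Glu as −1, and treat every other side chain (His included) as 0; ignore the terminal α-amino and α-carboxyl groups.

+6

Positive (K, R): K2, K3, K4, K7, K8, R15, K17 → +7.
Negative (D, E): E11 → −1.
Net charge = (+7) + (−1) = +6.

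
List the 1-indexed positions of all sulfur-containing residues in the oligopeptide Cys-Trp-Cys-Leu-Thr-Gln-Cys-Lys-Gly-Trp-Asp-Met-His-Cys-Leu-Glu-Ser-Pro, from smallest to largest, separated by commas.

The sulfur-bearing residues are cysteine (–SH) and methionine (–S–CH₃).
Matching residues: Cys1, Cys3, Cys7, Met12, Cys14.

1, 3, 7, 12, 14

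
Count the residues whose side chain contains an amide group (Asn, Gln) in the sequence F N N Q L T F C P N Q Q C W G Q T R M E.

7

Matching residues: N2, N3, Q4, N10, Q11, Q12, Q16.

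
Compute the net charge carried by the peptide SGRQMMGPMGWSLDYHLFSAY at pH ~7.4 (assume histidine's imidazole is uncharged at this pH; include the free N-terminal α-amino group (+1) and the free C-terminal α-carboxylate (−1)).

The side chains ionized at physiological pH are Lys/Arg (+1) and Asp/Glu (−1); with His treated as neutral, nothing else contributes.
Positive (K, R): R3 → +1.
Negative (D, E): D14 → −1.
The N-terminus (+1) and C-terminus (−1) cancel.
Net charge = (+1) + (−1) = 0.

0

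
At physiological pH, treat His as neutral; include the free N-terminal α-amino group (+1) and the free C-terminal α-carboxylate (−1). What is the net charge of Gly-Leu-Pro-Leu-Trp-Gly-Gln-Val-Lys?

+1

Near pH 7.4, K and R contribute +1 each, D and E contribute −1 each, and every other side chain (His included, as stated) is uncharged.
Positive (K, R): Lys9 → +1.
Negative (D, E): none → −0.
The N-terminus (+1) and C-terminus (−1) cancel.
Net charge = (+1) + (−0) = +1.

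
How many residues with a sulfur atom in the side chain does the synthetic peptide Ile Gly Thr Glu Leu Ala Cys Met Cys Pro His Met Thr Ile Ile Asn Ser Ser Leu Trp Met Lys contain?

Cysteine (C, thiol) and methionine (M, thioether) are the two sulfur-containing amino acids.
Matching residues: Cys7, Met8, Cys9, Met12, Met21.

5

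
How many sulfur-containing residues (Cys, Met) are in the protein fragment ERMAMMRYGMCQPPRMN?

6

Matching residues: M3, M5, M6, M10, C11, M16.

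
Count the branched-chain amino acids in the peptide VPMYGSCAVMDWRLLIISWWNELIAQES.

V, L, and I make up the branched-chain aliphatic group.
Matching residues: V1, V9, L14, L15, I16, I17, L23, I24.

8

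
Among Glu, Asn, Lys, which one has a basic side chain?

K, R, and H are the three residues with basic side chains (ε-amine, guanidinium, and imidazole respectively).
Of the listed options, only Lys belongs to this group.

Lys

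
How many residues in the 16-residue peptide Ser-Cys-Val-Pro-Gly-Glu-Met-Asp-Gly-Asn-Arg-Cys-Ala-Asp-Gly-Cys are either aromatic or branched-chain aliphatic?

Aromatic: F, W, Y. Branched-chain aliphatic: I, L, V.
Aromatic residues here: none (0).
Branched-chain aliphatic residues here: Val3 (1).
The two groups share no amino acid, so total = 0 + 1 = 1.

1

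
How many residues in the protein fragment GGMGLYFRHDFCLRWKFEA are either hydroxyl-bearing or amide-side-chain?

1

Hydroxyl-bearing: S, T, Y. Amide-side-chain: N, Q.
Hydroxyl-bearing residues here: Y6 (1).
Amide-side-chain residues here: none (0).
The two groups share no amino acid, so total = 1 + 0 = 1.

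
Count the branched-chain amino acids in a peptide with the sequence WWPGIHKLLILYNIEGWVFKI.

V, L, and I make up the branched-chain aliphatic group.
Matching residues: I5, L8, L9, I10, L11, I14, V18, I21.

8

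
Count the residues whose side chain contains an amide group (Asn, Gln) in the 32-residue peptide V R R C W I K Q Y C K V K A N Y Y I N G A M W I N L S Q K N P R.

Matching residues: Q8, N15, N19, N25, Q28, N30.

6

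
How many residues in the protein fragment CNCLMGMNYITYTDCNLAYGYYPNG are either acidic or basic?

Acidic: D, E. Basic: H, K, R.
Acidic residues here: D14 (1).
Basic residues here: none (0).
The two groups share no amino acid, so total = 1 + 0 = 1.

1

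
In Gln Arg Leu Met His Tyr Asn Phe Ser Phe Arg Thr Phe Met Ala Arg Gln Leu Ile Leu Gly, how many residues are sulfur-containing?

2

Only Cys (C) and Met (M) have a sulfur atom in the side chain.
Matching residues: Met4, Met14.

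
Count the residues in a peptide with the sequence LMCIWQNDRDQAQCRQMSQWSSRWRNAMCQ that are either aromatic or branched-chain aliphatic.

Aromatic: F, W, Y. Branched-chain aliphatic: I, L, V.
Aromatic residues here: W5, W20, W24 (3).
Branched-chain aliphatic residues here: L1, I4 (2).
The two groups share no amino acid, so total = 3 + 2 = 5.

5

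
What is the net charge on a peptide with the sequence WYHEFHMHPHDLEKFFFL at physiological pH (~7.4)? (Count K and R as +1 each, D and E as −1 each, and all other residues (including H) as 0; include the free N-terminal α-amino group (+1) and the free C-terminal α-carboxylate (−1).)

Positive (K, R): K14 → +1.
Negative (D, E): E4, D11, E13 → −3.
The N-terminus (+1) and C-terminus (−1) cancel.
Net charge = (+1) + (−3) = −2.

-2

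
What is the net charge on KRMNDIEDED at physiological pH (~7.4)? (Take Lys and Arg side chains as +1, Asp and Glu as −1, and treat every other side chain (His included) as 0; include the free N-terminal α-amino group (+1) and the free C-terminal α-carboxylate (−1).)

-3

Positive (K, R): K1, R2 → +2.
Negative (D, E): D5, E7, D8, E9, D10 → −5.
The N-terminus (+1) and C-terminus (−1) cancel.
Net charge = (+2) + (−5) = −3.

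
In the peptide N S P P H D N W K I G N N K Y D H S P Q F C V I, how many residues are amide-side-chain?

5

Only N (asparagine) and Q (glutamine) carry a side-chain carboxamide.
Matching residues: N1, N7, N12, N13, Q20.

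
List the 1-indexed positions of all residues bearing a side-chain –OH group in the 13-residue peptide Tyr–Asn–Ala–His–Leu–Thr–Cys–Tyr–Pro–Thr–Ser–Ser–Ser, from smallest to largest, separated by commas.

1, 6, 8, 10, 11, 12, 13

S, T, and Y are the three residues with a side-chain hydroxyl.
Matching residues: Tyr1, Thr6, Tyr8, Thr10, Ser11, Ser12, Ser13.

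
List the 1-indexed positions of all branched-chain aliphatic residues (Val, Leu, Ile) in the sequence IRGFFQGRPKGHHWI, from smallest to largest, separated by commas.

Matching residues: I1, I15.

1, 15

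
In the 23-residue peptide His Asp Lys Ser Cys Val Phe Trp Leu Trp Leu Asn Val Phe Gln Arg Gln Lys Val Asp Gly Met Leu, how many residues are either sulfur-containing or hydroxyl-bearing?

Sulfur-containing: C, M. Hydroxyl-bearing: S, T, Y.
Sulfur-containing residues here: Cys5, Met22 (2).
Hydroxyl-bearing residues here: Ser4 (1).
The two groups share no amino acid, so total = 2 + 1 = 3.

3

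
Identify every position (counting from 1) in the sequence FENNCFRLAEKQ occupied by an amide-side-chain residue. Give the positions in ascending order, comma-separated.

3, 4, 12

The amide-side-chain residues are Asn (N) and Gln (Q).
Matching residues: N3, N4, Q12.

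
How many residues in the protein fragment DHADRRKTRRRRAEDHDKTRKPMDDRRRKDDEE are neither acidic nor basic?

6

Acidic: D, E. Basic: K, R, H. All other residues are neither.
Matching residues: A3, T8, A13, T19, P22, M23.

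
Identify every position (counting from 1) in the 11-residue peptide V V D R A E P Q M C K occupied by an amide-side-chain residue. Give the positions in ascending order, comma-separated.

Asparagine (N) and glutamine (Q) have uncharged amide side chains.
Matching residues: Q8.

8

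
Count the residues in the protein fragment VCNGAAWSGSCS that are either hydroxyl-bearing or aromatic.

Hydroxyl-bearing: S, T, Y. Aromatic: F, W, Y.
Hydroxyl-bearing residues here: S8, S10, S12 (3).
Aromatic residues here: W7 (1).
(Y belongs to both groups, but none appear in this sequence.) Total = 3 + 1 = 4.

4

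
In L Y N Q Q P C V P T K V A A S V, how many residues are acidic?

0

Only D (aspartate) and E (glutamate) carry a side-chain carboxylic acid.
None of the 16 residues belong to this group.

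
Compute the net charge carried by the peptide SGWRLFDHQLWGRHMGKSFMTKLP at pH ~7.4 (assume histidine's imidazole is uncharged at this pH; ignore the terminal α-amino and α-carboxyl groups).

+3

Near pH 7.4, K and R contribute +1 each, D and E contribute −1 each, and every other side chain (His included, as stated) is uncharged.
Positive (K, R): R4, R13, K17, K22 → +4.
Negative (D, E): D7 → −1.
Net charge = (+4) + (−1) = +3.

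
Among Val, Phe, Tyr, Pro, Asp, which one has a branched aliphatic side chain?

V, L, and I make up the branched-chain aliphatic group.
Of the listed options, only Val belongs to this group.

Val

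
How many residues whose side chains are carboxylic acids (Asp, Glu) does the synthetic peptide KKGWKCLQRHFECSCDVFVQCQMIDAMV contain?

Matching residues: E12, D16, D25.

3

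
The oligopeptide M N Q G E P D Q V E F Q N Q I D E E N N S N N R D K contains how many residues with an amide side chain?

10

Only N (asparagine) and Q (glutamine) carry a side-chain carboxamide.
Matching residues: N2, Q3, Q8, Q12, N13, Q14, N19, N20, N22, N23.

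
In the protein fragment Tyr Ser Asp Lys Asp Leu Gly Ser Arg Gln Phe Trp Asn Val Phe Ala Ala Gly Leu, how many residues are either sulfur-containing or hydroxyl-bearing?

Sulfur-containing: C, M. Hydroxyl-bearing: S, T, Y.
Sulfur-containing residues here: none (0).
Hydroxyl-bearing residues here: Tyr1, Ser2, Ser8 (3).
The two groups share no amino acid, so total = 0 + 3 = 3.

3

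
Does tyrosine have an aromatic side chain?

Yes

The aromatic amino acids are Phe (F, benzyl), Trp (W, indole), and Tyr (Y, phenol).
Tyrosine is in this group.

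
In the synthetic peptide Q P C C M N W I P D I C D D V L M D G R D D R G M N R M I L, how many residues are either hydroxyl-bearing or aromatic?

Hydroxyl-bearing: S, T, Y. Aromatic: F, W, Y.
Hydroxyl-bearing residues here: none (0).
Aromatic residues here: W7 (1).
(Y belongs to both groups, but none appear in this sequence.) Total = 0 + 1 = 1.

1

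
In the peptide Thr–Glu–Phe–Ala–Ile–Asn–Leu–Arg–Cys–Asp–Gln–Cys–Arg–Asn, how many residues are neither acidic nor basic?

Acidic: D, E. Basic: K, R, H. All other residues are neither.
Matching residues: Thr1, Phe3, Ala4, Ile5, Asn6, Leu7, Cys9, Gln11, Cys12, Asn14.

10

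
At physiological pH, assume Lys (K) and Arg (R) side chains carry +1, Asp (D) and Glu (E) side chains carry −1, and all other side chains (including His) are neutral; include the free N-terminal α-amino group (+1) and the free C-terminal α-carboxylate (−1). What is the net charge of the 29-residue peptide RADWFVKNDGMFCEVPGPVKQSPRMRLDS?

Positive (K, R): R1, K7, K20, R24, R26 → +5.
Negative (D, E): D3, D9, E14, D28 → −4.
The N-terminus (+1) and C-terminus (−1) cancel.
Net charge = (+5) + (−4) = +1.

+1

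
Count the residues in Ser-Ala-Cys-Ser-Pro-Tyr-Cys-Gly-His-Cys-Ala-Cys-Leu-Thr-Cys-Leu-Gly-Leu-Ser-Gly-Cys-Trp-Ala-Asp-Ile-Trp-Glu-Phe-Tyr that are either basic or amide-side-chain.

Basic: H, K, R. Amide-side-chain: N, Q.
Basic residues here: His9 (1).
Amide-side-chain residues here: none (0).
The two groups share no amino acid, so total = 1 + 0 = 1.

1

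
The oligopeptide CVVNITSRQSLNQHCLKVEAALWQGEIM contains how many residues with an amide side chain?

The amide-side-chain residues are Asn (N) and Gln (Q).
Matching residues: N4, Q9, N12, Q13, Q24.

5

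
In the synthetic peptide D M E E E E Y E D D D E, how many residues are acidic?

10

Aspartate (D) and glutamate (E) have carboxylic-acid side chains and are the acidic amino acids.
Matching residues: D1, E3, E4, E5, E6, E8, D9, D10, D11, E12.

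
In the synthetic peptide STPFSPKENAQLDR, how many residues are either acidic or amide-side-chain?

Acidic: D, E. Amide-side-chain: N, Q.
Acidic residues here: E8, D13 (2).
Amide-side-chain residues here: N9, Q11 (2).
The two groups share no amino acid, so total = 2 + 2 = 4.

4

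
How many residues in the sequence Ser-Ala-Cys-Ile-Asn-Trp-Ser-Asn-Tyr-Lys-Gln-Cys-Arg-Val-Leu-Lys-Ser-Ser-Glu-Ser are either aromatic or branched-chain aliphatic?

Aromatic: F, W, Y. Branched-chain aliphatic: I, L, V.
Aromatic residues here: Trp6, Tyr9 (2).
Branched-chain aliphatic residues here: Ile4, Val14, Leu15 (3).
The two groups share no amino acid, so total = 2 + 3 = 5.

5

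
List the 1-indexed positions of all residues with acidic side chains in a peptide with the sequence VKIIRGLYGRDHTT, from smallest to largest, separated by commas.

The acidic residues are Asp (D) and Glu (E), whose side chains end in a carboxylate group.
Matching residues: D11.

11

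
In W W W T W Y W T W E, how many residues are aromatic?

Phenylalanine (F), tryptophan (W), and tyrosine (Y) have aromatic ring side chains.
Matching residues: W1, W2, W3, W5, Y6, W7, W9.

7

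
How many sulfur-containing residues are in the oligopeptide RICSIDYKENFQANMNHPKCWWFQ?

Cysteine (C, thiol) and methionine (M, thioether) are the two sulfur-containing amino acids.
Matching residues: C3, M15, C20.

3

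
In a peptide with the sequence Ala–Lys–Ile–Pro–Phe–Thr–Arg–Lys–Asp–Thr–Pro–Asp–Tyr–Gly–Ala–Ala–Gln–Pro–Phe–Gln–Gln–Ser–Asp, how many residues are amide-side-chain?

3

The amide-side-chain residues are Asn (N) and Gln (Q).
Matching residues: Gln17, Gln20, Gln21.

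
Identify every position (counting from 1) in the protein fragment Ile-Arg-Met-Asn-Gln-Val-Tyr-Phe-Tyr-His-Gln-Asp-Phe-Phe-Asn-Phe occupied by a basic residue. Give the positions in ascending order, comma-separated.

K, R, and H are the three residues with basic side chains (ε-amine, guanidinium, and imidazole respectively).
Matching residues: Arg2, His10.

2, 10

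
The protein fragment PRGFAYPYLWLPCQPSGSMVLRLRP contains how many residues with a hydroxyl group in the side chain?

Serine (S), threonine (T), and tyrosine (Y) each carry a hydroxyl group on the side chain.
Matching residues: Y6, Y8, S16, S18.

4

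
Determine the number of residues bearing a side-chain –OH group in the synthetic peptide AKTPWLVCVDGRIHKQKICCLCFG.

The –OH-bearing residues are Ser, Thr (aliphatic alcohols), and Tyr (phenol).
Matching residues: T3.

1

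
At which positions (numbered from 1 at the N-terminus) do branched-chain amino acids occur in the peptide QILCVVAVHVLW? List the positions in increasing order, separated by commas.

2, 3, 5, 6, 8, 10, 11

The BCAAs are Val, Leu, and Ile — aliphatic side chains with a branch point.
Matching residues: I2, L3, V5, V6, V8, V10, L11.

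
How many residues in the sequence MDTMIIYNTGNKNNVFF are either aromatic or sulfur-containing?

5

Aromatic: F, W, Y. Sulfur-containing: C, M.
Aromatic residues here: Y7, F16, F17 (3).
Sulfur-containing residues here: M1, M4 (2).
The two groups share no amino acid, so total = 3 + 2 = 5.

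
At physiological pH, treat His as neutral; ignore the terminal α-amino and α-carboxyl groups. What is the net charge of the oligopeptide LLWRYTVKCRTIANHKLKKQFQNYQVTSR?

Near pH 7.4, K and R contribute +1 each, D and E contribute −1 each, and every other side chain (His included, as stated) is uncharged.
Positive (K, R): R4, K8, R10, K16, K18, K19, R29 → +7.
Negative (D, E): none → −0.
Net charge = (+7) + (−0) = +7.

+7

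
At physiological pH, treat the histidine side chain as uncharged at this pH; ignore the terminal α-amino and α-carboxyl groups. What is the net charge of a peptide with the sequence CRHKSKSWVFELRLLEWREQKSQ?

+3

Near pH 7.4, K and R contribute +1 each, D and E contribute −1 each, and every other side chain (His included, as stated) is uncharged.
Positive (K, R): R2, K4, K6, R13, R18, K21 → +6.
Negative (D, E): E11, E16, E19 → −3.
Net charge = (+6) + (−3) = +3.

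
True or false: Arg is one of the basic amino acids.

True

The basic amino acids are Lys (K), Arg (R), and His (H).
Arginine is in this group.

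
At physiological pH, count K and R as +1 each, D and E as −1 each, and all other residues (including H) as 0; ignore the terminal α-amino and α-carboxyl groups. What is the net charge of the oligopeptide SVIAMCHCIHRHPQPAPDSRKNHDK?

+2

Positive (K, R): R11, R20, K21, K25 → +4.
Negative (D, E): D18, D24 → −2.
Net charge = (+4) + (−2) = +2.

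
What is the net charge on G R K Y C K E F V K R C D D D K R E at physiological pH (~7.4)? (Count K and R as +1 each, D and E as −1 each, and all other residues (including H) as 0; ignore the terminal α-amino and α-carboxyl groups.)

+2

Positive (K, R): R2, K3, K6, K10, R11, K16, R17 → +7.
Negative (D, E): E7, D13, D14, D15, E18 → −5.
Net charge = (+7) + (−5) = +2.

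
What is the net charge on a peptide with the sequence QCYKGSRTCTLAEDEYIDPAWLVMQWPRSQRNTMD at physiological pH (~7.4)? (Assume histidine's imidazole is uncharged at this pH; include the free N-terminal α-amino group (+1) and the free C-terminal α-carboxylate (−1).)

The side chains ionized at physiological pH are Lys/Arg (+1) and Asp/Glu (−1); with His treated as neutral, nothing else contributes.
Positive (K, R): K4, R7, R28, R31 → +4.
Negative (D, E): E13, D14, E15, D18, D35 → −5.
The N-terminus (+1) and C-terminus (−1) cancel.
Net charge = (+4) + (−5) = −1.

-1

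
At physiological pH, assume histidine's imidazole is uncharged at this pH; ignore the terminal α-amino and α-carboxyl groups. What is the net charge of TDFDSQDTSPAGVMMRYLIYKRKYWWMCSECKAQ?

+1

The side chains ionized at physiological pH are Lys/Arg (+1) and Asp/Glu (−1); with His treated as neutral, nothing else contributes.
Positive (K, R): R16, K21, R22, K23, K32 → +5.
Negative (D, E): D2, D4, D7, E30 → −4.
Net charge = (+5) + (−4) = +1.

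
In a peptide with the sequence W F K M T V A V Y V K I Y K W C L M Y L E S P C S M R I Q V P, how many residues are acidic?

1

Only D (aspartate) and E (glutamate) carry a side-chain carboxylic acid.
Matching residues: E21.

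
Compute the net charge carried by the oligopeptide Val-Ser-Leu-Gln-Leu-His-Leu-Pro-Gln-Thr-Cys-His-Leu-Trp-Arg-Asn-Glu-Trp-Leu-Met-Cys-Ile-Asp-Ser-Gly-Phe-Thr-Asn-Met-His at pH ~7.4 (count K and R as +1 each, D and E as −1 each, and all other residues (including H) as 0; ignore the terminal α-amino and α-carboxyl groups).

Positive (K, R): Arg15 → +1.
Negative (D, E): Glu17, Asp23 → −2.
Net charge = (+1) + (−2) = −1.

-1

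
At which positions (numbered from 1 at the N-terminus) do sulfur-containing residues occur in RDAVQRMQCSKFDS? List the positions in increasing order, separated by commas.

The sulfur-bearing residues are cysteine (–SH) and methionine (–S–CH₃).
Matching residues: M7, C9.

7, 9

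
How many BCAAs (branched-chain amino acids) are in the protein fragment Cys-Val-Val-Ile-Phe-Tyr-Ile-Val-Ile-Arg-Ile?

7

V, L, and I make up the branched-chain aliphatic group.
Matching residues: Val2, Val3, Ile4, Ile7, Val8, Ile9, Ile11.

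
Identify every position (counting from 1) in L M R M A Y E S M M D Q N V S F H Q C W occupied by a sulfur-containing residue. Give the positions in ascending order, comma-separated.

The sulfur-bearing residues are cysteine (–SH) and methionine (–S–CH₃).
Matching residues: M2, M4, M9, M10, C19.

2, 4, 9, 10, 19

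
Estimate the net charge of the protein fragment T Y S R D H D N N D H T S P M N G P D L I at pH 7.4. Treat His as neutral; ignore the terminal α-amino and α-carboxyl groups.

-3

Near pH 7.4, K and R contribute +1 each, D and E contribute −1 each, and every other side chain (His included, as stated) is uncharged.
Positive (K, R): R4 → +1.
Negative (D, E): D5, D7, D10, D19 → −4.
Net charge = (+1) + (−4) = −3.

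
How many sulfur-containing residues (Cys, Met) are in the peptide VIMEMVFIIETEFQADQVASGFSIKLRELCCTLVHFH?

4

Matching residues: M3, M5, C30, C31.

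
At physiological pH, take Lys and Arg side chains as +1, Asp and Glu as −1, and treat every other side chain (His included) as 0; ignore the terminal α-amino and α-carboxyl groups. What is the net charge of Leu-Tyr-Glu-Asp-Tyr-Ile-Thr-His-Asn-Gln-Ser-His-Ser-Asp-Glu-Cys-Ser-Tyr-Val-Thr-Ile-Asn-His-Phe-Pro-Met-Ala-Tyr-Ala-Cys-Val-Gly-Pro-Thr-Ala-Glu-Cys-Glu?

-6

Positive (K, R): none → +0.
Negative (D, E): Glu3, Asp4, Asp14, Glu15, Glu36, Glu38 → −6.
Net charge = (+0) + (−6) = −6.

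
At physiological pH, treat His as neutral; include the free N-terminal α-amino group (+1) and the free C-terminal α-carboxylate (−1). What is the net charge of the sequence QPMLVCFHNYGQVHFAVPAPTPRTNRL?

+2

Near pH 7.4, K and R contribute +1 each, D and E contribute −1 each, and every other side chain (His included, as stated) is uncharged.
Positive (K, R): R23, R26 → +2.
Negative (D, E): none → −0.
The N-terminus (+1) and C-terminus (−1) cancel.
Net charge = (+2) + (−0) = +2.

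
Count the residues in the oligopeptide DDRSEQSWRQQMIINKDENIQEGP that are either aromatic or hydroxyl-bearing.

Aromatic: F, W, Y. Hydroxyl-bearing: S, T, Y.
Aromatic residues here: W8 (1).
Hydroxyl-bearing residues here: S4, S7 (2).
(Y belongs to both groups, but none appear in this sequence.) Total = 1 + 2 = 3.

3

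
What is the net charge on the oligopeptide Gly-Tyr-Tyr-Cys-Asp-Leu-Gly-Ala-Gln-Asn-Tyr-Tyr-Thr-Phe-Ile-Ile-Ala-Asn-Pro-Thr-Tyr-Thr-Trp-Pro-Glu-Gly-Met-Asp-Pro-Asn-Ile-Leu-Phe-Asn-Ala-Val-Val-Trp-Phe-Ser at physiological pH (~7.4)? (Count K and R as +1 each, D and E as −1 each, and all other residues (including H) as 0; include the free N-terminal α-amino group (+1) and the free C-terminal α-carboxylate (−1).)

-3

Positive (K, R): none → +0.
Negative (D, E): Asp5, Glu25, Asp28 → −3.
The N-terminus (+1) and C-terminus (−1) cancel.
Net charge = (+0) + (−3) = −3.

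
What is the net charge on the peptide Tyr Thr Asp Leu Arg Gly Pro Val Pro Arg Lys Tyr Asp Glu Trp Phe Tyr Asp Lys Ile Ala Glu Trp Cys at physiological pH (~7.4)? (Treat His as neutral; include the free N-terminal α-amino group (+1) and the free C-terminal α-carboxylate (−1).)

-1

At pH ~7.4 the Lys and Arg side chains are protonated (+1), the Asp and Glu side chains are deprotonated (−1), and with His taken as neutral all other side chains carry no charge.
Positive (K, R): Arg5, Arg10, Lys11, Lys19 → +4.
Negative (D, E): Asp3, Asp13, Glu14, Asp18, Glu22 → −5.
The N-terminus (+1) and C-terminus (−1) cancel.
Net charge = (+4) + (−5) = −1.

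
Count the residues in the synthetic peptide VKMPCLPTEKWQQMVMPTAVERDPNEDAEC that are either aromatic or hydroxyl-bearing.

3

Aromatic: F, W, Y. Hydroxyl-bearing: S, T, Y.
Aromatic residues here: W11 (1).
Hydroxyl-bearing residues here: T8, T18 (2).
(Y belongs to both groups, but none appear in this sequence.) Total = 1 + 2 = 3.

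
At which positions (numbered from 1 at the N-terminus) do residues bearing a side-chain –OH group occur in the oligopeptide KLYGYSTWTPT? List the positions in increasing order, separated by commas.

Serine (S), threonine (T), and tyrosine (Y) each carry a hydroxyl group on the side chain.
Matching residues: Y3, Y5, S6, T7, T9, T11.

3, 5, 6, 7, 9, 11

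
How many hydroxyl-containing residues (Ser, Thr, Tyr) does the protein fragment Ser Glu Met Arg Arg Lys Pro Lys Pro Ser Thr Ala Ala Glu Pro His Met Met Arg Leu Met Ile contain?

3

Matching residues: Ser1, Ser10, Thr11.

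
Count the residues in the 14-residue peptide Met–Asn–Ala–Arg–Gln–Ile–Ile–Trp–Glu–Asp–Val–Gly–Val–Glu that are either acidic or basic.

4

Acidic: D, E. Basic: H, K, R.
Acidic residues here: Glu9, Asp10, Glu14 (3).
Basic residues here: Arg4 (1).
The two groups share no amino acid, so total = 3 + 1 = 4.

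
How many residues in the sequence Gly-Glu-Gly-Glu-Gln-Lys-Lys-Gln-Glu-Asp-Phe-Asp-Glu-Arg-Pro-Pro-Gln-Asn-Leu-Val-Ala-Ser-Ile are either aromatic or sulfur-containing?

Aromatic: F, W, Y. Sulfur-containing: C, M.
Aromatic residues here: Phe11 (1).
Sulfur-containing residues here: none (0).
The two groups share no amino acid, so total = 1 + 0 = 1.

1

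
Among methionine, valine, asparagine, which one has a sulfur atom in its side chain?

Cysteine (C, thiol) and methionine (M, thioether) are the two sulfur-containing amino acids.
Of the listed options, only methionine belongs to this group.

methionine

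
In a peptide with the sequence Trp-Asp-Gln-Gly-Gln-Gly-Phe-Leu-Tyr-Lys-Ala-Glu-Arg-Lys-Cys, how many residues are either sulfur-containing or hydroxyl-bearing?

Sulfur-containing: C, M. Hydroxyl-bearing: S, T, Y.
Sulfur-containing residues here: Cys15 (1).
Hydroxyl-bearing residues here: Tyr9 (1).
The two groups share no amino acid, so total = 1 + 1 = 2.

2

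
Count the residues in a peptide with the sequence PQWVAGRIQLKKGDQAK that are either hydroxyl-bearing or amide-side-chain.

3

Hydroxyl-bearing: S, T, Y. Amide-side-chain: N, Q.
Hydroxyl-bearing residues here: none (0).
Amide-side-chain residues here: Q2, Q9, Q15 (3).
The two groups share no amino acid, so total = 0 + 3 = 3.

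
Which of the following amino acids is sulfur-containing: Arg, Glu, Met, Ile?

The sulfur-bearing residues are cysteine (–SH) and methionine (–S–CH₃).
Of the listed options, only Met belongs to this group.

Met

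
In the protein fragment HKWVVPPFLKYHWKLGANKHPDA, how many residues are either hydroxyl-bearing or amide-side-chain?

2

Hydroxyl-bearing: S, T, Y. Amide-side-chain: N, Q.
Hydroxyl-bearing residues here: Y11 (1).
Amide-side-chain residues here: N18 (1).
The two groups share no amino acid, so total = 1 + 1 = 2.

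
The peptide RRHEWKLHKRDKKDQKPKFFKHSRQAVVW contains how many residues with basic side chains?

14

Lysine (K), arginine (R), and histidine (H) have basic, nitrogen-containing side chains.
Matching residues: R1, R2, H3, K6, H8, K9, R10, K12, K13, K16, K18, K21, H22, R24.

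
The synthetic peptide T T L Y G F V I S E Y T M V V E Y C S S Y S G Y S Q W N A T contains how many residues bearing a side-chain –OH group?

14

Serine (S), threonine (T), and tyrosine (Y) each carry a hydroxyl group on the side chain.
Matching residues: T1, T2, Y4, S9, Y11, T12, Y17, S19, S20, Y21, S22, Y24, S25, T30.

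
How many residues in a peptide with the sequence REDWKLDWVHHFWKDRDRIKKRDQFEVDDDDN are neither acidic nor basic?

Acidic: D, E. Basic: K, R, H. All other residues are neither.
Matching residues: W4, L6, W8, V9, F12, W13, I19, Q24, F25, V27, N32.

11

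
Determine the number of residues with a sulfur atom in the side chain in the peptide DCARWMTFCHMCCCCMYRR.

The sulfur-bearing residues are cysteine (–SH) and methionine (–S–CH₃).
Matching residues: C2, M6, C9, M11, C12, C13, C14, C15, M16.

9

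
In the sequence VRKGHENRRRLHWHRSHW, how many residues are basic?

10

Lysine (K), arginine (R), and histidine (H) have basic, nitrogen-containing side chains.
Matching residues: R2, K3, H5, R8, R9, R10, H12, H14, R15, H17.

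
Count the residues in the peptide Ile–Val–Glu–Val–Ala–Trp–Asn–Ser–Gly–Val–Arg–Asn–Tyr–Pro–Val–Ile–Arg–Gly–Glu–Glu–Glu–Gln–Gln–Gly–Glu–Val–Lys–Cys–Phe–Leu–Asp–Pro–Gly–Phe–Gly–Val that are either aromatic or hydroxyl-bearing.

Aromatic: F, W, Y. Hydroxyl-bearing: S, T, Y.
Aromatic residues here: Trp6, Tyr13, Phe29, Phe34 (4).
Hydroxyl-bearing residues here: Ser8, Tyr13 (2).
Y is in both groups, so the 1 Y residue must not be double-counted.
Total = 4 + 2 − 1 = 5.

5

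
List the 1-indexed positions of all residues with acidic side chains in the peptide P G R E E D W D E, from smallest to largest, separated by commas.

Aspartate (D) and glutamate (E) have carboxylic-acid side chains and are the acidic amino acids.
Matching residues: E4, E5, D6, D8, E9.

4, 5, 6, 8, 9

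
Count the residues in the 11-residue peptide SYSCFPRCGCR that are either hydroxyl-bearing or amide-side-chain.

Hydroxyl-bearing: S, T, Y. Amide-side-chain: N, Q.
Hydroxyl-bearing residues here: S1, Y2, S3 (3).
Amide-side-chain residues here: none (0).
The two groups share no amino acid, so total = 3 + 0 = 3.

3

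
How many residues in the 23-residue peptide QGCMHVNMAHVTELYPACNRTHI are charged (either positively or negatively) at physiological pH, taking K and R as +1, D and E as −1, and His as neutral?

Charged side chains at pH ~7.4: K, R (positive); D, E (negative).
Matching residues: E13, R20.

2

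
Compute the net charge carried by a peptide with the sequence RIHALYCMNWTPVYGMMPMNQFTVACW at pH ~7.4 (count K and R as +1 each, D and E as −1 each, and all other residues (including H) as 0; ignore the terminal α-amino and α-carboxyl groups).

+1

Positive (K, R): R1 → +1.
Negative (D, E): none → −0.
Net charge = (+1) + (−0) = +1.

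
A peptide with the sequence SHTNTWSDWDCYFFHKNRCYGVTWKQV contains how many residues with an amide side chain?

3

Only N (asparagine) and Q (glutamine) carry a side-chain carboxamide.
Matching residues: N4, N17, Q26.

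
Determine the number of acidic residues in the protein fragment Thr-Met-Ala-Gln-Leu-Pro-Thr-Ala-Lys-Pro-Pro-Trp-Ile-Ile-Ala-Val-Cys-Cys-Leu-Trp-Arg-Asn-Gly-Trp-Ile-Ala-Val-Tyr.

The acidic residues are Asp (D) and Glu (E), whose side chains end in a carboxylate group.
None of the 28 residues belong to this group.

0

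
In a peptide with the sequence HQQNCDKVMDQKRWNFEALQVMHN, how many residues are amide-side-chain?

The amide-side-chain residues are Asn (N) and Gln (Q).
Matching residues: Q2, Q3, N4, Q11, N15, Q20, N24.

7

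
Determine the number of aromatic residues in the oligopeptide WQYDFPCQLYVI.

F, W, and Y each carry an aromatic ring on the side chain.
Matching residues: W1, Y3, F5, Y10.

4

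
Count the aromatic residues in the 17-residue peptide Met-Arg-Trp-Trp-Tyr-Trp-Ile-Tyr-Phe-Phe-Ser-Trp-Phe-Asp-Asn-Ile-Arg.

9

The aromatic amino acids are Phe (F, benzyl), Trp (W, indole), and Tyr (Y, phenol).
Matching residues: Trp3, Trp4, Tyr5, Trp6, Tyr8, Phe9, Phe10, Trp12, Phe13.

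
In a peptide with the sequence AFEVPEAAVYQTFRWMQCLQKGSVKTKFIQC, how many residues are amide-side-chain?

4

The amide-side-chain residues are Asn (N) and Gln (Q).
Matching residues: Q11, Q17, Q20, Q30.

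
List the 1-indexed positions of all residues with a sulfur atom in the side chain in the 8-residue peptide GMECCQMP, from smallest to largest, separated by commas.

2, 4, 5, 7

Cysteine (C, thiol) and methionine (M, thioether) are the two sulfur-containing amino acids.
Matching residues: M2, C4, C5, M7.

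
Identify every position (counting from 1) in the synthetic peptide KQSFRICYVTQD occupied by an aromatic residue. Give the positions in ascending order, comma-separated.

The aromatic amino acids are Phe (F, benzyl), Trp (W, indole), and Tyr (Y, phenol).
Matching residues: F4, Y8.

4, 8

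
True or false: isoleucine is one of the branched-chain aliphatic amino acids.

Valine (V), leucine (L), and isoleucine (I) are the branched-chain amino acids.
Isoleucine is in this group.

True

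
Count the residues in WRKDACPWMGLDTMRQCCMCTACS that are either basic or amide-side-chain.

4

Basic: H, K, R. Amide-side-chain: N, Q.
Basic residues here: R2, K3, R15 (3).
Amide-side-chain residues here: Q16 (1).
The two groups share no amino acid, so total = 3 + 1 = 4.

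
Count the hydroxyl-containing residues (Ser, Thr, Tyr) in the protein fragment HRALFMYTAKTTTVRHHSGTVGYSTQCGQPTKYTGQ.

Matching residues: Y7, T8, T11, T12, T13, S18, T20, Y23, S24, T25, T31, Y33, T34.

13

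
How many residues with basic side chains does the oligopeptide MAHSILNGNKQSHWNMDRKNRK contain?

Lysine (K), arginine (R), and histidine (H) have basic, nitrogen-containing side chains.
Matching residues: H3, K10, H13, R18, K19, R21, K22.

7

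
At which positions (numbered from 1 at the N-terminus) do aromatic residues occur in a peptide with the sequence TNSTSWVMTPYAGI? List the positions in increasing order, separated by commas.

Phenylalanine (F), tryptophan (W), and tyrosine (Y) have aromatic ring side chains.
Matching residues: W6, Y11.

6, 11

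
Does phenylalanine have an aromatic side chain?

F, W, and Y each carry an aromatic ring on the side chain.
Phenylalanine is in this group.

Yes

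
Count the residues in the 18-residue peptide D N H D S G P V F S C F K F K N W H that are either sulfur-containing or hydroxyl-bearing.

3

Sulfur-containing: C, M. Hydroxyl-bearing: S, T, Y.
Sulfur-containing residues here: C11 (1).
Hydroxyl-bearing residues here: S5, S10 (2).
The two groups share no amino acid, so total = 1 + 2 = 3.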